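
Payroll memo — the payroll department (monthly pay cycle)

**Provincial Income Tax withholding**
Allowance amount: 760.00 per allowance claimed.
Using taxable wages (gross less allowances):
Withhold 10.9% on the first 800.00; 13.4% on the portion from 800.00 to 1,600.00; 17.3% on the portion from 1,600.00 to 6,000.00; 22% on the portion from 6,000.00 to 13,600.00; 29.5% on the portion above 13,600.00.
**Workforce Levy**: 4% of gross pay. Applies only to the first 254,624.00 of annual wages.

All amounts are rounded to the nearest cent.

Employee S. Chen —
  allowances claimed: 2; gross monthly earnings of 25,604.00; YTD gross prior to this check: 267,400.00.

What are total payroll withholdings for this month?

Provincial Income Tax: taxable = 25,604.00 − 2×760.00 = 24,084.00
  2,627.60 + 29.5% × (24,084.00 − 13,600.00) = 2,627.60 + 29.5% × 10,484.00 = 5,720.38
Workforce Levy: YTD 267,400.00 ≥ cap 254,624.00 → 0.00
Total: 5,720.38 + 0.00 = 5,720.38

5,720.38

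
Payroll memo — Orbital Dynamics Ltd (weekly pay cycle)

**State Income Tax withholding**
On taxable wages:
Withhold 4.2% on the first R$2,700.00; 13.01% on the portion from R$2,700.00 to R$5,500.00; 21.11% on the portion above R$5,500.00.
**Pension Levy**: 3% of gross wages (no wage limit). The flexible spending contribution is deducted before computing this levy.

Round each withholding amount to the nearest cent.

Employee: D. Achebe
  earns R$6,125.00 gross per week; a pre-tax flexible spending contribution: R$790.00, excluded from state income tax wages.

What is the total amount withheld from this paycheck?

R$616.26

State Income Tax: taxable = R$6,125.00 − R$790.00 = R$5,335.00
  R$113.40 + 13.01% × (R$5,335.00 − R$2,700.00) = R$113.40 + 13.01% × R$2,635.00 = R$456.21
Pension Levy: 3% × R$5,335.00 = R$160.05
Total: R$456.21 + R$160.05 = R$616.26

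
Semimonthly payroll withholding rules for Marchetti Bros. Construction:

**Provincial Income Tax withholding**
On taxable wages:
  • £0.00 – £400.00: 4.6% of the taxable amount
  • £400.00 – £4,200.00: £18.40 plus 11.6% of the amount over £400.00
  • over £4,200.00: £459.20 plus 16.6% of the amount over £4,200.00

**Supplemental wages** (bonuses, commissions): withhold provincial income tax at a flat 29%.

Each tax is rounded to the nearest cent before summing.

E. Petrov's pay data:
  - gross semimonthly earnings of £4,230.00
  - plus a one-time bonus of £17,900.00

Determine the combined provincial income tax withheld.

£5,655.18

Provincial Income Tax: taxable = £4,230.00
  £459.20 + 16.6% × (£4,230.00 − £4,200.00) = £459.20 + 16.6% × £30.00 = £464.18
Supplemental (29% flat on bonus): 29% × £17,900.00 = £5,191.00
Total provincial income tax: £464.18 + £5,191.00 = £5,655.18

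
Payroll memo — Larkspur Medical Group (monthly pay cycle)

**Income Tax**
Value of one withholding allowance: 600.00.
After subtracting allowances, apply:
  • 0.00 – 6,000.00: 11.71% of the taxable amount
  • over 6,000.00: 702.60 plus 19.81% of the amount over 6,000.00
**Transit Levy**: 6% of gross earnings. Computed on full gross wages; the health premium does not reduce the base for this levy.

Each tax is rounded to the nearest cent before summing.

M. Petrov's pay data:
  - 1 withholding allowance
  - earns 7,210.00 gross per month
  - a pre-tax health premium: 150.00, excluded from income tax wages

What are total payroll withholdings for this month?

1,226.33

Income Tax: taxable = 7,210.00 − 150.00 − 1×600.00 = 6,460.00
  702.60 + 19.81% × (6,460.00 − 6,000.00) = 702.60 + 19.81% × 460.00 = 793.73
Transit Levy: 6% × 7,210.00 = 432.60
Total: 793.73 + 432.60 = 1,226.33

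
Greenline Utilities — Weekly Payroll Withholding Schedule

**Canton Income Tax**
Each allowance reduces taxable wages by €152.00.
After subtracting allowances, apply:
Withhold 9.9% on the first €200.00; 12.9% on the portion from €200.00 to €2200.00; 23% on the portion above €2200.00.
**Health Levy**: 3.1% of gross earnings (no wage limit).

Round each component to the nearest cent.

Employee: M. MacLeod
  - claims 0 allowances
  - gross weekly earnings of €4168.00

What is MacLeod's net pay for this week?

€3308.35

Canton Income Tax: taxable = €4168.00
  €277.80 + 23% × (€4168.00 − €2200.00) = €277.80 + 23% × €1968.00 = €730.44
Health Levy: 3.1% × €4168.00 = €129.21
Total withheld: €730.44 + €129.21 = €859.65
Net pay: €4168.00 − €859.65 = €3308.35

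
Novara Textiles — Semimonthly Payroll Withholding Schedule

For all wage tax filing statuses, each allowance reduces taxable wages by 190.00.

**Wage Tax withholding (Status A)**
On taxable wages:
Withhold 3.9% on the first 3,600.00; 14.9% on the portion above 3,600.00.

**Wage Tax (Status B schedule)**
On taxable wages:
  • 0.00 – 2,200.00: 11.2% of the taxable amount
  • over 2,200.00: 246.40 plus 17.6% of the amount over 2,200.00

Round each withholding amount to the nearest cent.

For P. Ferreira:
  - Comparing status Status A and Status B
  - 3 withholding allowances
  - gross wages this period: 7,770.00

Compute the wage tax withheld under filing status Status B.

Wage Tax (Status B): taxable = 7,770.00 − 3×190.00 = 7,200.00
  246.40 + 17.6% × (7,200.00 − 2,200.00) = 246.40 + 17.6% × 5,000.00 = 1,126.40

1,126.40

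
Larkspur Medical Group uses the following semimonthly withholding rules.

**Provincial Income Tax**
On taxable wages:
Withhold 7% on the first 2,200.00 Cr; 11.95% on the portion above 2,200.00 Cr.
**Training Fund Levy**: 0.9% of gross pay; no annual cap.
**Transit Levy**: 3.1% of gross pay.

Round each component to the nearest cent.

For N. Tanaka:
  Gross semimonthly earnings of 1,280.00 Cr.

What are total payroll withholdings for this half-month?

Provincial Income Tax: taxable = 1,280.00 Cr
  7% × 1,280.00 Cr = 89.60 Cr
Training Fund Levy: 0.9% × 1,280.00 Cr = 11.52 Cr
Transit Levy: 3.1% × 1,280.00 Cr = 39.68 Cr
Total: 89.60 Cr + 11.52 Cr + 39.68 Cr = 140.80 Cr

140.80 Cr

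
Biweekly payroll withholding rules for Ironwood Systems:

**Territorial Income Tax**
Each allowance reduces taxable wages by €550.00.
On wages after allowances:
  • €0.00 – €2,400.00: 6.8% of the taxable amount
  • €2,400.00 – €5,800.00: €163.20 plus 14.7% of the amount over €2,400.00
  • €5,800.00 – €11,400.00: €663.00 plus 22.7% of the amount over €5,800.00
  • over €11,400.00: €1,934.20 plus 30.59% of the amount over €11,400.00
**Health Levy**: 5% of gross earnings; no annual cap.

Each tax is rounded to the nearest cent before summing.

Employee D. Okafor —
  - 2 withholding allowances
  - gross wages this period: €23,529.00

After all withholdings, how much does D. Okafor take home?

€17,044.58

Territorial Income Tax: taxable = €23,529.00 − 2×€550.00 = €22,429.00
  €1,934.20 + 30.59% × (€22,429.00 − €11,400.00) = €1,934.20 + 30.59% × €11,029.00 = €5,307.97
Health Levy: 5% × €23,529.00 = €1,176.45
Total withheld: €5,307.97 + €1,176.45 = €6,484.42
Net pay: €23,529.00 − €6,484.42 = €17,044.58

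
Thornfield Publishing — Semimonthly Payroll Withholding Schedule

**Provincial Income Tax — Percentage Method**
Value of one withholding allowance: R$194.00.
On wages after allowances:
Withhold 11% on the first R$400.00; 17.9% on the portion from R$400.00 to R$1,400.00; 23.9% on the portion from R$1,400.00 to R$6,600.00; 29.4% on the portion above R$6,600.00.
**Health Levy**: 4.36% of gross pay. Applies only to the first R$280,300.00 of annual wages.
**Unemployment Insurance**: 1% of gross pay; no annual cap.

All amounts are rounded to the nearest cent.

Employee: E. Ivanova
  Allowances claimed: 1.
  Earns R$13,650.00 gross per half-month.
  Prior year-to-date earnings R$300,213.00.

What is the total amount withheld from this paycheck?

Provincial Income Tax: taxable = R$13,650.00 − 1×R$194.00 = R$13,456.00
  R$1,465.80 + 29.4% × (R$13,456.00 − R$6,600.00) = R$1,465.80 + 29.4% × R$6,856.00 = R$3,481.46
Health Levy: YTD R$300,213.00 ≥ cap R$280,300.00 → R$0.00
Unemployment Insurance: 1% × R$13,650.00 = R$136.50
Total: R$3,481.46 + R$0.00 + R$136.50 = R$3,617.96

R$3,617.96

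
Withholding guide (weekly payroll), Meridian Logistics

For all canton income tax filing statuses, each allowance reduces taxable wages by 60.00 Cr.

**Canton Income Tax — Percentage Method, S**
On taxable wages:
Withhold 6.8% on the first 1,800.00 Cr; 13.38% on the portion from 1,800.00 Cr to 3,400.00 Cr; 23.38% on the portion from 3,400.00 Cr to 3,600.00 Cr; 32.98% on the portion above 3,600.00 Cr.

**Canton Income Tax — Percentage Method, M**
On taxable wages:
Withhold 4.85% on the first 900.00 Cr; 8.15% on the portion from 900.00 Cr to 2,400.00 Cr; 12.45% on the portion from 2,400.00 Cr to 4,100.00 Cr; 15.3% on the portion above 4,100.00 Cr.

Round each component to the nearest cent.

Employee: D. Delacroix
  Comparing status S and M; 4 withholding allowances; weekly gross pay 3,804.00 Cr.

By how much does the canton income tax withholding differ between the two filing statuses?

Canton Income Tax (S): taxable = 3,804.00 Cr − 4×60.00 Cr = 3,564.00 Cr
  336.48 Cr + 23.38% × (3,564.00 Cr − 3,400.00 Cr) = 336.48 Cr + 23.38% × 164.00 Cr = 374.82 Cr
Canton Income Tax (M): taxable = 3,804.00 Cr − 4×60.00 Cr = 3,564.00 Cr
  165.90 Cr + 12.45% × (3,564.00 Cr − 2,400.00 Cr) = 165.90 Cr + 12.45% × 1,164.00 Cr = 310.82 Cr
Difference: |374.82 Cr − 310.82 Cr| = 64.00 Cr (higher under S)

64.00 Cr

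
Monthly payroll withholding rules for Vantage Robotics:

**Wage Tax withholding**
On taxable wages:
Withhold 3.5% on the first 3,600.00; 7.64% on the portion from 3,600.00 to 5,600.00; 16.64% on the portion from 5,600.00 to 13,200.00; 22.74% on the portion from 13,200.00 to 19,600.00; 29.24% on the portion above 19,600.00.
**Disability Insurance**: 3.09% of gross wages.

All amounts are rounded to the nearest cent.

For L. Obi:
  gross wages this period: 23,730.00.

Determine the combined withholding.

Wage Tax: taxable = 23,730.00
  2,998.80 + 29.24% × (23,730.00 − 19,600.00) = 2,998.80 + 29.24% × 4,130.00 = 4,206.41
Disability Insurance: 3.09% × 23,730.00 = 733.26
Total: 4,206.41 + 733.26 = 4,939.67

4,939.67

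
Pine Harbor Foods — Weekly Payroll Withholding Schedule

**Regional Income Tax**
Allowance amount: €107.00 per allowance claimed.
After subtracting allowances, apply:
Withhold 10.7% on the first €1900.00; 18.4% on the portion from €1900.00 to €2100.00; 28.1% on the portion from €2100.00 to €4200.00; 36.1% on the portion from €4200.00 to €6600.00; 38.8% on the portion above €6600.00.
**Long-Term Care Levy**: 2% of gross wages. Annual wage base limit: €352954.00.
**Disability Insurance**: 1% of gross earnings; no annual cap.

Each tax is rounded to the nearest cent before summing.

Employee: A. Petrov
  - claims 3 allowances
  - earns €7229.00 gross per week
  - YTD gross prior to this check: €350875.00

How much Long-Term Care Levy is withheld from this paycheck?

Long-Term Care Levy: cap €352954.00 − YTD €350875.00 = €2079.00 subject; 2% × €2079.00 = €41.58

€41.58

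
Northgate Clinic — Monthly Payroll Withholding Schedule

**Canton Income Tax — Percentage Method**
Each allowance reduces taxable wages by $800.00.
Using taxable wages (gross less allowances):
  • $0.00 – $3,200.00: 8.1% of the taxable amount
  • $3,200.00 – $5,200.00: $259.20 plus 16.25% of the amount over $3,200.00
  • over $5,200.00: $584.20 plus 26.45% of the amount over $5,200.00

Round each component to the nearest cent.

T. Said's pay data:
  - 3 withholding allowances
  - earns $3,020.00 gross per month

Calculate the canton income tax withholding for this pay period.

$50.22

Canton Income Tax: taxable = $3,020.00 − 3×$800.00 = $620.00
  8.1% × $620.00 = $50.22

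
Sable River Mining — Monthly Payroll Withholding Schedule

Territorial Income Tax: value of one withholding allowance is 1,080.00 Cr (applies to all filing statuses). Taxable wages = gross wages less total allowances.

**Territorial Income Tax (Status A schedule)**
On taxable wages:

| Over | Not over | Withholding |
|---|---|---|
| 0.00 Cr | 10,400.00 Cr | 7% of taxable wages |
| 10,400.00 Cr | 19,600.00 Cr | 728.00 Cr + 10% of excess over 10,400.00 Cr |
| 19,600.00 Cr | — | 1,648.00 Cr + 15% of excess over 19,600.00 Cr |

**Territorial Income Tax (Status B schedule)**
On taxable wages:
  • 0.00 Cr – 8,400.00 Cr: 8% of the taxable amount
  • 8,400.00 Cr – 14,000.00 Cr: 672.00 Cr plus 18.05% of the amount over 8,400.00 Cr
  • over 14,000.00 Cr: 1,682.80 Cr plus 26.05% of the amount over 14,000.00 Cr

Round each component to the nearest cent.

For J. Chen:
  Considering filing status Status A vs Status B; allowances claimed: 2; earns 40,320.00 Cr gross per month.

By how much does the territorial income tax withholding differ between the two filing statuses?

3,544.48 Cr

Territorial Income Tax (Status A): taxable = 40,320.00 Cr − 2×1,080.00 Cr = 38,160.00 Cr
  1,648.00 Cr + 15% × (38,160.00 Cr − 19,600.00 Cr) = 1,648.00 Cr + 15% × 18,560.00 Cr = 4,432.00 Cr
Territorial Income Tax (Status B): taxable = 40,320.00 Cr − 2×1,080.00 Cr = 38,160.00 Cr
  1,682.80 Cr + 26.05% × (38,160.00 Cr − 14,000.00 Cr) = 1,682.80 Cr + 26.05% × 24,160.00 Cr = 7,976.48 Cr
Difference: |4,432.00 Cr − 7,976.48 Cr| = 3,544.48 Cr (higher under Status B)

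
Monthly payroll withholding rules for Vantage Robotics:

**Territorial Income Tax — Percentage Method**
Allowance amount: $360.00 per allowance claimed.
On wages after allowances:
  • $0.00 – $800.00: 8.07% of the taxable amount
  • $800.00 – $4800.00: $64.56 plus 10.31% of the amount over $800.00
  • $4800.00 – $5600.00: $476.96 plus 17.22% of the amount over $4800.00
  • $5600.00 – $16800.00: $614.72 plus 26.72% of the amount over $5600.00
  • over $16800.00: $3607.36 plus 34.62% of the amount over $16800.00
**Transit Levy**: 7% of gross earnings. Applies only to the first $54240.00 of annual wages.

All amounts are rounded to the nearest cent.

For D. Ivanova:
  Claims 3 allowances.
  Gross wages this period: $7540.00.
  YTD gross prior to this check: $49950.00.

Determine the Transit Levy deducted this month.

$300.30

Transit Levy: cap $54240.00 − YTD $49950.00 = $4290.00 subject; 7% × $4290.00 = $300.30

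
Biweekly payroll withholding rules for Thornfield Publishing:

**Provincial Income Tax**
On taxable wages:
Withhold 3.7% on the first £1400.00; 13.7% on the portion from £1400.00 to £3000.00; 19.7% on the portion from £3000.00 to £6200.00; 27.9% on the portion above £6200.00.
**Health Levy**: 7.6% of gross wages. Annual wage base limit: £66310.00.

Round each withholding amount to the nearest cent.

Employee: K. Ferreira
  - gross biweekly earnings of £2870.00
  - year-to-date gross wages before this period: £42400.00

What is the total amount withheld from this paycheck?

£471.31

Provincial Income Tax: taxable = £2870.00
  £51.80 + 13.7% × (£2870.00 − £1400.00) = £51.80 + 13.7% × £1470.00 = £253.19
Health Levy: 7.6% × £2870.00 = £218.12
Total: £253.19 + £218.12 = £471.31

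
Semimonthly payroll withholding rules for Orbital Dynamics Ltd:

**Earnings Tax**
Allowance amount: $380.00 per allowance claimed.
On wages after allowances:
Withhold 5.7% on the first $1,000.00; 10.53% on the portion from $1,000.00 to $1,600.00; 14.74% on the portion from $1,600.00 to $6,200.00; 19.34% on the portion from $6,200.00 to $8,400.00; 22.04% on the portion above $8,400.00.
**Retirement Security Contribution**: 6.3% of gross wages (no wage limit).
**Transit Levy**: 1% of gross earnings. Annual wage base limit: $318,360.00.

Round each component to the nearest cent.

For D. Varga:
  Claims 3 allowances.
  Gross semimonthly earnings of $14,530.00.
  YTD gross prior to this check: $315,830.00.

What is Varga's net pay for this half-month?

$11,265.81

Earnings Tax: taxable = $14,530.00 − 3×$380.00 = $13,390.00
  $1,223.70 + 22.04% × ($13,390.00 − $8,400.00) = $1,223.70 + 22.04% × $4,990.00 = $2,323.50
Retirement Security Contribution: 6.3% × $14,530.00 = $915.39
Transit Levy: cap $318,360.00 − YTD $315,830.00 = $2,530.00 subject; 1% × $2,530.00 = $25.30
Total withheld: $2,323.50 + $915.39 + $25.30 = $3,264.19
Net pay: $14,530.00 − $3,264.19 = $11,265.81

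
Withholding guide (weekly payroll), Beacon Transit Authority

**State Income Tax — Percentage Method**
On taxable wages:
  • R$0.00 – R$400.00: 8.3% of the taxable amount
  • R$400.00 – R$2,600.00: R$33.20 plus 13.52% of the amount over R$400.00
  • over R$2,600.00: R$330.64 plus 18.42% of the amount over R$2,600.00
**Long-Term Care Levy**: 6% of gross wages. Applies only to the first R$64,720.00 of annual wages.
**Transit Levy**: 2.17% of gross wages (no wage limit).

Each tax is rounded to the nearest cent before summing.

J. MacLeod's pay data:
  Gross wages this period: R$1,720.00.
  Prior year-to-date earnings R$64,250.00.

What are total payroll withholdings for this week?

R$277.18

State Income Tax: taxable = R$1,720.00
  R$33.20 + 13.52% × (R$1,720.00 − R$400.00) = R$33.20 + 13.52% × R$1,320.00 = R$211.66
Long-Term Care Levy: cap R$64,720.00 − YTD R$64,250.00 = R$470.00 subject; 6% × R$470.00 = R$28.20
Transit Levy: 2.17% × R$1,720.00 = R$37.32
Total: R$211.66 + R$28.20 + R$37.32 = R$277.18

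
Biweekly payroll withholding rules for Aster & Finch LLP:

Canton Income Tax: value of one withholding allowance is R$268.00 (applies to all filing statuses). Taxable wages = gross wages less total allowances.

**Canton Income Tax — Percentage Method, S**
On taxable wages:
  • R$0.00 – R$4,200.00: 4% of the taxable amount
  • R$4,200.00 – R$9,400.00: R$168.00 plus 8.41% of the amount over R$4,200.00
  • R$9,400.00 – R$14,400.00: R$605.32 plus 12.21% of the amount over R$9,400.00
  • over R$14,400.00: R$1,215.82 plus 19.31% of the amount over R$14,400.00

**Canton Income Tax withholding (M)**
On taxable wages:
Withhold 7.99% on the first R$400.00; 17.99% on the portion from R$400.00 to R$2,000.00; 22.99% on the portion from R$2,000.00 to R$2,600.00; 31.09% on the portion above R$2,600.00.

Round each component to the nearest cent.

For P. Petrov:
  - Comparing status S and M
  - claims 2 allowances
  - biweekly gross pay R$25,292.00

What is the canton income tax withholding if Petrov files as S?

R$3,215.56

Canton Income Tax (S): taxable = R$25,292.00 − 2×R$268.00 = R$24,756.00
  R$1,215.82 + 19.31% × (R$24,756.00 − R$14,400.00) = R$1,215.82 + 19.31% × R$10,356.00 = R$3,215.56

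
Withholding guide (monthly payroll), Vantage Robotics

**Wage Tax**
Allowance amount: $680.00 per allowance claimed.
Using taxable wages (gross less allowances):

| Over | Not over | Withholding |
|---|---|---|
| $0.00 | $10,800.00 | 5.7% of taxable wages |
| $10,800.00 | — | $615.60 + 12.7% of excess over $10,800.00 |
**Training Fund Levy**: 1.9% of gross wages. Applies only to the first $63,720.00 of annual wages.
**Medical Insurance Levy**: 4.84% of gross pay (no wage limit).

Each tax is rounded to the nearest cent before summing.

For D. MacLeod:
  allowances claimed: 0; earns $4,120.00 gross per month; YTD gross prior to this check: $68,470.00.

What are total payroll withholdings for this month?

Wage Tax: taxable = $4,120.00
  5.7% × $4,120.00 = $234.84
Training Fund Levy: YTD $68,470.00 ≥ cap $63,720.00 → $0.00
Medical Insurance Levy: 4.84% × $4,120.00 = $199.41
Total: $234.84 + $0.00 + $199.41 = $434.25

$434.25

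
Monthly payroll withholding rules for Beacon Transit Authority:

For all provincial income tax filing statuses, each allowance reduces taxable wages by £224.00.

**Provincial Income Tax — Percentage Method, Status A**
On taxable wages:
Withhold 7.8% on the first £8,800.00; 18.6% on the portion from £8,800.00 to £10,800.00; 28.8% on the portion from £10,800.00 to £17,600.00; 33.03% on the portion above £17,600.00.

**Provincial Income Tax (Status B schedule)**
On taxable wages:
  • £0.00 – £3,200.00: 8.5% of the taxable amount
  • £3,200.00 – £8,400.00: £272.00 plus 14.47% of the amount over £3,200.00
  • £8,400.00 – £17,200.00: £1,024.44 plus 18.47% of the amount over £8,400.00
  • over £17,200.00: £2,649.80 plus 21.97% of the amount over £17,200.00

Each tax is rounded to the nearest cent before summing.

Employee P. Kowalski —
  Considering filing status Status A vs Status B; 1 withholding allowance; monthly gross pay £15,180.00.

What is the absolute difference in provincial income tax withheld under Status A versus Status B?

Provincial Income Tax (Status A): taxable = £15,180.00 − 1×£224.00 = £14,956.00
  £1,058.40 + 28.8% × (£14,956.00 − £10,800.00) = £1,058.40 + 28.8% × £4,156.00 = £2,255.33
Provincial Income Tax (Status B): taxable = £15,180.00 − 1×£224.00 = £14,956.00
  £1,024.44 + 18.47% × (£14,956.00 − £8,400.00) = £1,024.44 + 18.47% × £6,556.00 = £2,235.33
Difference: |£2,255.33 − £2,235.33| = £20.00 (higher under Status A)

£20.00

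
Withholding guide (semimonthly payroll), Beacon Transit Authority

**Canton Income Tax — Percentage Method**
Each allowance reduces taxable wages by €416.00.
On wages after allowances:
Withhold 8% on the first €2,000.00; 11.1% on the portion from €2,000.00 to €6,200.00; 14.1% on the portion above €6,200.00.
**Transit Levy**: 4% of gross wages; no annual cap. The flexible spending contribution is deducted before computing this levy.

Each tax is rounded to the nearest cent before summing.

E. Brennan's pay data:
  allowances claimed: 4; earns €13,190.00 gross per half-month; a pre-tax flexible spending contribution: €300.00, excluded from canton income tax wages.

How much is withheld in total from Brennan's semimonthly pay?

Canton Income Tax: taxable = €13,190.00 − €300.00 − 4×€416.00 = €11,226.00
  €626.20 + 14.1% × (€11,226.00 − €6,200.00) = €626.20 + 14.1% × €5,026.00 = €1,334.87
Transit Levy: 4% × €12,890.00 = €515.60
Total: €1,334.87 + €515.60 = €1,850.47

€1,850.47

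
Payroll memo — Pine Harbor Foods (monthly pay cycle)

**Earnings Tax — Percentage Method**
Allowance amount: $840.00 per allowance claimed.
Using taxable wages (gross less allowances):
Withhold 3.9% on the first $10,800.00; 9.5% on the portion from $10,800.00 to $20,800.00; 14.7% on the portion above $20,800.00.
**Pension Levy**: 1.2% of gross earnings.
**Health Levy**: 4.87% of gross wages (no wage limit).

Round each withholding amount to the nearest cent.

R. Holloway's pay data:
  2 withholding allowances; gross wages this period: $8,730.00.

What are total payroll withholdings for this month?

$804.86

Earnings Tax: taxable = $8,730.00 − 2×$840.00 = $7,050.00
  3.9% × $7,050.00 = $274.95
Pension Levy: 1.2% × $8,730.00 = $104.76
Health Levy: 4.87% × $8,730.00 = $425.15
Total: $274.95 + $104.76 + $425.15 = $804.86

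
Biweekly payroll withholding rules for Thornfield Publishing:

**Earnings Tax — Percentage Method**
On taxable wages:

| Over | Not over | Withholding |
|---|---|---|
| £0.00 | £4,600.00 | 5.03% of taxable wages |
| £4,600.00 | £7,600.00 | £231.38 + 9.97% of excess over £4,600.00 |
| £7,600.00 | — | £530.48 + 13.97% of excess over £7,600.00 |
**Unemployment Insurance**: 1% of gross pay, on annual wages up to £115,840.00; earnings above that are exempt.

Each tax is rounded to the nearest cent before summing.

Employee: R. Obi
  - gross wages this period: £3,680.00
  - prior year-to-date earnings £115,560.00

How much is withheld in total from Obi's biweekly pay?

£187.90

Earnings Tax: taxable = £3,680.00
  5.03% × £3,680.00 = £185.10
Unemployment Insurance: cap £115,840.00 − YTD £115,560.00 = £280.00 subject; 1% × £280.00 = £2.80
Total: £185.10 + £2.80 = £187.90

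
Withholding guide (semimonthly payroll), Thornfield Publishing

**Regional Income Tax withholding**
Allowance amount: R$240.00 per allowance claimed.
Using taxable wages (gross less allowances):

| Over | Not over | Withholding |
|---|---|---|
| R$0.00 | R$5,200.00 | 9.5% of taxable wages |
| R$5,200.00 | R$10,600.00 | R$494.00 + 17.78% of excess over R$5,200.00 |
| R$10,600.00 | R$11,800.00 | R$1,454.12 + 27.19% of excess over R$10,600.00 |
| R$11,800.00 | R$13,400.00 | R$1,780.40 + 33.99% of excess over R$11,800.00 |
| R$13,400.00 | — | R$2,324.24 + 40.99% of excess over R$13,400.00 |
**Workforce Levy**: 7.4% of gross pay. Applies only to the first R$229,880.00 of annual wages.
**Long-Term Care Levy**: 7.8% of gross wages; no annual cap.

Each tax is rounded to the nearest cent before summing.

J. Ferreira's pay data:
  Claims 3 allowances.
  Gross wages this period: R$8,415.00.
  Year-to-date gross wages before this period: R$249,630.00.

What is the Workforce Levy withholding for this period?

R$0.00

Workforce Levy: YTD R$249,630.00 ≥ cap R$229,880.00 → R$0.00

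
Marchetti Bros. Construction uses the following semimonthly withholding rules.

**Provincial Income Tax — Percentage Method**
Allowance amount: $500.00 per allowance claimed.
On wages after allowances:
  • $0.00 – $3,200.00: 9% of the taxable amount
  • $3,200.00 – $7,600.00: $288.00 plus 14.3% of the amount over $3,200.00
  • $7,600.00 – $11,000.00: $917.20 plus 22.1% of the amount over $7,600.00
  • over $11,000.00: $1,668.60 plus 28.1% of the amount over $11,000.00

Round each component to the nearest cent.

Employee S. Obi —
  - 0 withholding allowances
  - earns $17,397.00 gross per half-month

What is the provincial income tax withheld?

$3,466.16

Provincial Income Tax: taxable = $17,397.00
  $1,668.60 + 28.1% × ($17,397.00 − $11,000.00) = $1,668.60 + 28.1% × $6,397.00 = $3,466.16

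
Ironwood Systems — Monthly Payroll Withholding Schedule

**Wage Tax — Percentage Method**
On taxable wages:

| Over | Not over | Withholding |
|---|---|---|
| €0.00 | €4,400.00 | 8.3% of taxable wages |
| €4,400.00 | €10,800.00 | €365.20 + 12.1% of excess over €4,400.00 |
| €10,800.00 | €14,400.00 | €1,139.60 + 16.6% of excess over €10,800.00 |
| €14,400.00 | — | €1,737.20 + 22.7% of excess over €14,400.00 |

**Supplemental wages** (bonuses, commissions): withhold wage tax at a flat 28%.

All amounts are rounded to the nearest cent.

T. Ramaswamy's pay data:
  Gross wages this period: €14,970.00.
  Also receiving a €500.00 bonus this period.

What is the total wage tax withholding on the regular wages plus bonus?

€2,006.59

Wage Tax: taxable = €14,970.00
  €1,737.20 + 22.7% × (€14,970.00 − €14,400.00) = €1,737.20 + 22.7% × €570.00 = €1,866.59
Supplemental (28% flat on bonus): 28% × €500.00 = €140.00
Total wage tax: €1,866.59 + €140.00 = €2,006.59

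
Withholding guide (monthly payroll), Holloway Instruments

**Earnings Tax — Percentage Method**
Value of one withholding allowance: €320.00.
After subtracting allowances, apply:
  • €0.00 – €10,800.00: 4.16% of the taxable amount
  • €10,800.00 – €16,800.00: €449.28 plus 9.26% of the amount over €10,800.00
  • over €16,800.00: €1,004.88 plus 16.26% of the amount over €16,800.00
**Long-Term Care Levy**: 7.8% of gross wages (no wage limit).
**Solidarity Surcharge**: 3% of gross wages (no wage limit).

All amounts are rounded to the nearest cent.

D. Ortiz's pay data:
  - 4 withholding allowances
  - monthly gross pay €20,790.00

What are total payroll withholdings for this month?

Earnings Tax: taxable = €20,790.00 − 4×€320.00 = €19,510.00
  €1,004.88 + 16.26% × (€19,510.00 − €16,800.00) = €1,004.88 + 16.26% × €2,710.00 = €1,445.53
Long-Term Care Levy: 7.8% × €20,790.00 = €1,621.62
Solidarity Surcharge: 3% × €20,790.00 = €623.70
Total: €1,445.53 + €1,621.62 + €623.70 = €3,690.85

€3,690.85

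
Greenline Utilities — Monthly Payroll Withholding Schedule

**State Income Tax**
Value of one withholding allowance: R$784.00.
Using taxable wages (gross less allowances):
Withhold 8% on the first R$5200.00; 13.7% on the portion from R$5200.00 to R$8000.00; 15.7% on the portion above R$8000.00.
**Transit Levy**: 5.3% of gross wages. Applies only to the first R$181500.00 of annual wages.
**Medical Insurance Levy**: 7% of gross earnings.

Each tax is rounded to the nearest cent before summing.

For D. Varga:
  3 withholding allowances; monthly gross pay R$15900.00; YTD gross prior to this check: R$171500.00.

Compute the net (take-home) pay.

R$12586.36

State Income Tax: taxable = R$15900.00 − 3×R$784.00 = R$13548.00
  R$799.60 + 15.7% × (R$13548.00 − R$8000.00) = R$799.60 + 15.7% × R$5548.00 = R$1670.64
Transit Levy: cap R$181500.00 − YTD R$171500.00 = R$10000.00 subject; 5.3% × R$10000.00 = R$530.00
Medical Insurance Levy: 7% × R$15900.00 = R$1113.00
Total withheld: R$1670.64 + R$530.00 + R$1113.00 = R$3313.64
Net pay: R$15900.00 − R$3313.64 = R$12586.36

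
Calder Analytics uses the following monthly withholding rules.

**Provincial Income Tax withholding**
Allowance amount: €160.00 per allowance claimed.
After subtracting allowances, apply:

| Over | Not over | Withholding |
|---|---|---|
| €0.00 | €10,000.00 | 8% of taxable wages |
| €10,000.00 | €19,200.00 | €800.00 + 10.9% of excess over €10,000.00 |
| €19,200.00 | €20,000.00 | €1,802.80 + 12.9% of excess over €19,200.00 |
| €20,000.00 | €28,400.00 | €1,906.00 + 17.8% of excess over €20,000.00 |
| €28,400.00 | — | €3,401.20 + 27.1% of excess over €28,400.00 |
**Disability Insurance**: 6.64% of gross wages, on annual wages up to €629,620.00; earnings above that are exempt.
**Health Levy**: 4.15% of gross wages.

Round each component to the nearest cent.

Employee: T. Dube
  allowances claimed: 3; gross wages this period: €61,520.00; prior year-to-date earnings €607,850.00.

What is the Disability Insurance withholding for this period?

€1,445.53

Disability Insurance: cap €629,620.00 − YTD €607,850.00 = €21,770.00 subject; 6.64% × €21,770.00 = €1,445.53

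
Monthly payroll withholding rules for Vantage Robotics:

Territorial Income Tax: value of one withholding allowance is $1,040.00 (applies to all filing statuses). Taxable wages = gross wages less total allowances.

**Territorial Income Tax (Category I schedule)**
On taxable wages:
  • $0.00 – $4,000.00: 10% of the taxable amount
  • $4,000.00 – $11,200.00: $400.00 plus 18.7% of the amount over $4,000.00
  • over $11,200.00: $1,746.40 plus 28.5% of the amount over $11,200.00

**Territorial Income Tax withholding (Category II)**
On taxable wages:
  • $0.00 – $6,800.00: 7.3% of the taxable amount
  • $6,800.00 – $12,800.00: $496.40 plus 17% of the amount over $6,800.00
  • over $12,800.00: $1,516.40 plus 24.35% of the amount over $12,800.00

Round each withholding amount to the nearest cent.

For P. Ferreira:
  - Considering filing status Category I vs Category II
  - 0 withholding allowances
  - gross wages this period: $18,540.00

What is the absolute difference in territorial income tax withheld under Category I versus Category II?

Territorial Income Tax (Category I): taxable = $18,540.00
  $1,746.40 + 28.5% × ($18,540.00 − $11,200.00) = $1,746.40 + 28.5% × $7,340.00 = $3,838.30
Territorial Income Tax (Category II): taxable = $18,540.00
  $1,516.40 + 24.35% × ($18,540.00 − $12,800.00) = $1,516.40 + 24.35% × $5,740.00 = $2,914.09
Difference: |$3,838.30 − $2,914.09| = $924.21 (higher under Category I)

$924.21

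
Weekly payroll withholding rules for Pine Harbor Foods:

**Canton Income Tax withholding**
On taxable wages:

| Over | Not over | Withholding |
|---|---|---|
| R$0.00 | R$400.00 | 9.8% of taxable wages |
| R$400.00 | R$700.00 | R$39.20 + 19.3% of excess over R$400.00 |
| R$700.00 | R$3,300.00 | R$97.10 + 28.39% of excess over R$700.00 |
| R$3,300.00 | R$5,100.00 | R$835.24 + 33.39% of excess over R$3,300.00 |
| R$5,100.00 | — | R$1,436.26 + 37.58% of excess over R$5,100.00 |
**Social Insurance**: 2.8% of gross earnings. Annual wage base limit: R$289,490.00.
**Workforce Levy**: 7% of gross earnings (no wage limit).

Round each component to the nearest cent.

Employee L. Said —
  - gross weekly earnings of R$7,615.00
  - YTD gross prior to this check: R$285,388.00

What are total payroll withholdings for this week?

Canton Income Tax: taxable = R$7,615.00
  R$1,436.26 + 37.58% × (R$7,615.00 − R$5,100.00) = R$1,436.26 + 37.58% × R$2,515.00 = R$2,381.40
Social Insurance: cap R$289,490.00 − YTD R$285,388.00 = R$4,102.00 subject; 2.8% × R$4,102.00 = R$114.86
Workforce Levy: 7% × R$7,615.00 = R$533.05
Total: R$2,381.40 + R$114.86 + R$533.05 = R$3,029.31

R$3,029.31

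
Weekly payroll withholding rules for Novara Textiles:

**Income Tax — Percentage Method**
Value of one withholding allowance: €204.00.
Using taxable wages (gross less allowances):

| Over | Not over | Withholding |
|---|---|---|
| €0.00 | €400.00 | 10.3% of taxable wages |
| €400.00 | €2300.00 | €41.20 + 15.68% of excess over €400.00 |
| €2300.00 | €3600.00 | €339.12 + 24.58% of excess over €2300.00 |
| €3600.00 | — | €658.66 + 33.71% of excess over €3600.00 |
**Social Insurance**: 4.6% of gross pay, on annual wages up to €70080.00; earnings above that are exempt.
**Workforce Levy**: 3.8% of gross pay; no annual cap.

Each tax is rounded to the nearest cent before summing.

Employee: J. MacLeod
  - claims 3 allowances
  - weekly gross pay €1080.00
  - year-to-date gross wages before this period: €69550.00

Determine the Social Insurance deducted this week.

Social Insurance: cap €70080.00 − YTD €69550.00 = €530.00 subject; 4.6% × €530.00 = €24.38

€24.38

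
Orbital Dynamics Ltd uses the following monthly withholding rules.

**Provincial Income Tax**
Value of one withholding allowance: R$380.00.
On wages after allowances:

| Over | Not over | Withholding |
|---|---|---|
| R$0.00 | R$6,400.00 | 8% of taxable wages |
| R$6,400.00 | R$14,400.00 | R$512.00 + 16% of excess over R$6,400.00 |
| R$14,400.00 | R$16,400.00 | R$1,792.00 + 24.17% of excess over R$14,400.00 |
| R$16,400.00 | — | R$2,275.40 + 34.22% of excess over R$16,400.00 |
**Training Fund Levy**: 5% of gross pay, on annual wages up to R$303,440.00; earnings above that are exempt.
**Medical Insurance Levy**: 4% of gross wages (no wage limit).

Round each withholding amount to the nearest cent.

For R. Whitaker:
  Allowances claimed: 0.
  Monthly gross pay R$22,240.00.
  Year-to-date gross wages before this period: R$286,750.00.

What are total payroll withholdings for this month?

R$5,997.95

Provincial Income Tax: taxable = R$22,240.00
  R$2,275.40 + 34.22% × (R$22,240.00 − R$16,400.00) = R$2,275.40 + 34.22% × R$5,840.00 = R$4,273.85
Training Fund Levy: cap R$303,440.00 − YTD R$286,750.00 = R$16,690.00 subject; 5% × R$16,690.00 = R$834.50
Medical Insurance Levy: 4% × R$22,240.00 = R$889.60
Total: R$4,273.85 + R$834.50 + R$889.60 = R$5,997.95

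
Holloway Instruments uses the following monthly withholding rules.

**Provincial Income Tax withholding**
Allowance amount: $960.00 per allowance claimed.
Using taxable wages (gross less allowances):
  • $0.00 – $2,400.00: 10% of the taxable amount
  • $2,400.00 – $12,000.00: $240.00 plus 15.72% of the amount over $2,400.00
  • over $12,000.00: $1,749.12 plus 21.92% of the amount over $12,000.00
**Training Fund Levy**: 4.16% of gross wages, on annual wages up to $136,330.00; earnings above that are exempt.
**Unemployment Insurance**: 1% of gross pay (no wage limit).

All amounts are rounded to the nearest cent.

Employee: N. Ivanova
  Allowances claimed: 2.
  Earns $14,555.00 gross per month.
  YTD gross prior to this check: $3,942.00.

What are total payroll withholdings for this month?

$2,639.35

Provincial Income Tax: taxable = $14,555.00 − 2×$960.00 = $12,635.00
  $1,749.12 + 21.92% × ($12,635.00 − $12,000.00) = $1,749.12 + 21.92% × $635.00 = $1,888.31
Training Fund Levy: 4.16% × $14,555.00 = $605.49
Unemployment Insurance: 1% × $14,555.00 = $145.55
Total: $1,888.31 + $605.49 + $145.55 = $2,639.35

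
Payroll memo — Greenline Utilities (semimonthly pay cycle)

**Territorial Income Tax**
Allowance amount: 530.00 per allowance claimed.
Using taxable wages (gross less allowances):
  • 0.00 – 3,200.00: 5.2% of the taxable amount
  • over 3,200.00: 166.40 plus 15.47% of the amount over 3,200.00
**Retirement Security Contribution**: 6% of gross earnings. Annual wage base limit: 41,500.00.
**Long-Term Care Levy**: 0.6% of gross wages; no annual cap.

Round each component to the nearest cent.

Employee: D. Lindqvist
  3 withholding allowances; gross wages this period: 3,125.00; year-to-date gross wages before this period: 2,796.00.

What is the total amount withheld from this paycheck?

286.07

Territorial Income Tax: taxable = 3,125.00 − 3×530.00 = 1,535.00
  5.2% × 1,535.00 = 79.82
Retirement Security Contribution: 6% × 3,125.00 = 187.50
Long-Term Care Levy: 0.6% × 3,125.00 = 18.75
Total: 79.82 + 187.50 + 18.75 = 286.07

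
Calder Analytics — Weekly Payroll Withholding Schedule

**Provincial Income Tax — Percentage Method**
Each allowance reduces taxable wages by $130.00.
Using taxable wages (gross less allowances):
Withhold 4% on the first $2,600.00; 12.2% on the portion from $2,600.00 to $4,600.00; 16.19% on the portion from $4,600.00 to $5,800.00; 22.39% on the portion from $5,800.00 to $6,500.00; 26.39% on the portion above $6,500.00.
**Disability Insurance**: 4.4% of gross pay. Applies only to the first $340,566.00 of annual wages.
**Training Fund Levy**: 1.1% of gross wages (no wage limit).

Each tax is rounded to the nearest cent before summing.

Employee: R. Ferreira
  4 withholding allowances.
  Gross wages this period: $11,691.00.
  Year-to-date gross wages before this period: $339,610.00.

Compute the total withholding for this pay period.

$2,102.35

Provincial Income Tax: taxable = $11,691.00 − 4×$130.00 = $11,171.00
  $699.01 + 26.39% × ($11,171.00 − $6,500.00) = $699.01 + 26.39% × $4,671.00 = $1,931.69
Disability Insurance: cap $340,566.00 − YTD $339,610.00 = $956.00 subject; 4.4% × $956.00 = $42.06
Training Fund Levy: 1.1% × $11,691.00 = $128.60
Total: $1,931.69 + $42.06 + $128.60 = $2,102.35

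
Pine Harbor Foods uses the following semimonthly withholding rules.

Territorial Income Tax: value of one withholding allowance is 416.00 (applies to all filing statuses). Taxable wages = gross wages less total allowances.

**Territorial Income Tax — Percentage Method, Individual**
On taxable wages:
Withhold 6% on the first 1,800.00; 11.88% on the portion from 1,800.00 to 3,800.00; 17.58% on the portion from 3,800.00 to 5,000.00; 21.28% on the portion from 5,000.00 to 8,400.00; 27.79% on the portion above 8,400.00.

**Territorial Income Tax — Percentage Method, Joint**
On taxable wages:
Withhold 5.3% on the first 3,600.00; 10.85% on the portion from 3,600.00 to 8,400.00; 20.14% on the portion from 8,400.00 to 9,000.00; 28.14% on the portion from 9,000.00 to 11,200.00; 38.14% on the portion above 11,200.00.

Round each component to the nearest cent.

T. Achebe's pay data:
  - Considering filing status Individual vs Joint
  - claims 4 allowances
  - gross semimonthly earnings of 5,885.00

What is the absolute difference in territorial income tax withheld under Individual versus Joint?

161.43

Territorial Income Tax (Individual): taxable = 5,885.00 − 4×416.00 = 4,221.00
  345.60 + 17.58% × (4,221.00 − 3,800.00) = 345.60 + 17.58% × 421.00 = 419.61
Territorial Income Tax (Joint): taxable = 5,885.00 − 4×416.00 = 4,221.00
  190.80 + 10.85% × (4,221.00 − 3,600.00) = 190.80 + 10.85% × 621.00 = 258.18
Difference: |419.61 − 258.18| = 161.43 (higher under Individual)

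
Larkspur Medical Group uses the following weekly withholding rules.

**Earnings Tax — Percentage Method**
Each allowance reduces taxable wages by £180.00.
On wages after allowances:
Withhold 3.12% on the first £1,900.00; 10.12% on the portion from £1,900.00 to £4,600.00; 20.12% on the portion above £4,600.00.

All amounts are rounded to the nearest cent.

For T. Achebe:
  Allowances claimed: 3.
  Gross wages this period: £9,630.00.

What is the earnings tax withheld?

£1,235.91

Earnings Tax: taxable = £9,630.00 − 3×£180.00 = £9,090.00
  £332.52 + 20.12% × (£9,090.00 − £4,600.00) = £332.52 + 20.12% × £4,490.00 = £1,235.91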